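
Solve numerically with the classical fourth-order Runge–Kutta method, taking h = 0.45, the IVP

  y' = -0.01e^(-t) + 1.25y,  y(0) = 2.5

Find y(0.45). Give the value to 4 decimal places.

4.3814

RK4: k1 = f(t_n, y_n); k2 = f(t_n + h/2, y_n + (h/2)·k1); k3 = f(t_n + h/2, y_n + (h/2)·k2); k4 = f(t_n + h, y_n + h·k3); y_{n+1} = y_n + (h/6)·(k1 + 2k2 + 2k3 + k4).
t=0.000000, y=2.500000:
  k1 = f(0.000000, 2.500000) = 3.115000
  k2 = f(0.225000, 3.200875) = 3.993109
  k3 = f(0.225000, 3.398449) = 4.240077
  k4 = f(0.450000, 4.408034) = 5.503667
  y ← 2.500000 + (0.45/6)·(k1 + 2k2 + 2k3 + k4) = 4.381378
y(0.45) ≈ 4.3814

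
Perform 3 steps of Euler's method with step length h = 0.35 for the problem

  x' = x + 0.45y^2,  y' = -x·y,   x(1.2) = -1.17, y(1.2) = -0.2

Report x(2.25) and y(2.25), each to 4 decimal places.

-2.8202, -0.7601

Euler on (x,y): x_{n+1} = x_n + h·x', y_{n+1} = y_n + h·y'.
1.200000: (-1.170000, -0.200000); f=(-1.152000, -0.234000) → (-1.573200, -0.281900)
1.550000: (-1.573200, -0.281900); f=(-1.537440, -0.443485) → (-2.111304, -0.437120)
1.900000: (-2.111304, -0.437120); f=(-2.025321, -0.922893) → (-2.820166, -0.760132)
(x(2.25), y(2.25)) ≈ (-2.8202, -0.7601)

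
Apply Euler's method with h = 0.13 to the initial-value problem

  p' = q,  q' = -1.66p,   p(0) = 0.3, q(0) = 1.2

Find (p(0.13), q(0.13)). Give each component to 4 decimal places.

0.4560, 1.1353

Euler on (p,q): p_{n+1} = p_n + h·p', q_{n+1} = q_n + h·q'.
0.000000: (0.300000, 1.200000); f=(1.200000, -0.498000) → (0.456000, 1.135260)
(p(0.13), q(0.13)) ≈ (0.4560, 1.1353)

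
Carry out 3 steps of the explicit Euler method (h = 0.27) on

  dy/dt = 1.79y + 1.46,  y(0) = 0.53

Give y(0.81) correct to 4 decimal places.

3.5759

Euler: y_{n+1} = y_n + h·f(t_n, y_n).
t=0.000000, y=0.530000: f=2.408700 → y ← 0.530000 + 0.27·2.408700 = 1.180349
t=0.270000, y=1.180349: f=3.572825 → y ← 1.180349 + 0.27·3.572825 = 2.145012
t=0.540000, y=2.145012: f=5.299571 → y ← 2.145012 + 0.27·5.299571 = 3.575896
y(0.81) ≈ 3.5759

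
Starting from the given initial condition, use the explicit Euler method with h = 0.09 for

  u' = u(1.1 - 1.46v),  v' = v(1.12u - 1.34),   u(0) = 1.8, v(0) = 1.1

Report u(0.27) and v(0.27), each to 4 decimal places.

1.5233, 1.2813

Euler on (u,v): u_{n+1} = u_n + h·u', v_{n+1} = v_n + h·v'.
0.000000: (1.800000, 1.100000); f=(-0.910800, 0.743600) → (1.718028, 1.166924)
0.090000: (1.718028, 1.166924); f=(-1.037189, 0.681707) → (1.624681, 1.228278)
0.180000: (1.624681, 1.228278); f=(-1.126367, 0.589134) → (1.523308, 1.281300)
(u(0.27), v(0.27)) ≈ (1.5233, 1.2813)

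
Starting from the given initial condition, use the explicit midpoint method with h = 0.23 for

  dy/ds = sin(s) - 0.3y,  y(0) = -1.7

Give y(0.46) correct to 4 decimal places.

Midpoint: k1 = f(s_n, y_n); k2 = f(s_n + h/2, y_n + (h/2)·k1); y_{n+1} = y_n + h·k2.
s=0.000000, y=-1.700000:
  k1 = f(0.000000, -1.700000) = 0.510000
  k2 = f(0.115000, -1.641350) = 0.607152
  y ← -1.700000 + 0.23·0.607152 = -1.560355
s=0.230000, y=-1.560355:
  k1 = f(0.230000, -1.560355) = 0.696084
  k2 = f(0.345000, -1.480305) = 0.782288
  y ← -1.560355 + 0.23·0.782288 = -1.380429
y(0.46) ≈ -1.3804

-1.3804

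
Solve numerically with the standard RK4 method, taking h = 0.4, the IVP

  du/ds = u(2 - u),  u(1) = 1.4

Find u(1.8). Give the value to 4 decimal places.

RK4: k1 = f(s_n, u_n); k2 = f(s_n + h/2, u_n + (h/2)·k1); k3 = f(s_n + h/2, u_n + (h/2)·k2); k4 = f(s_n + h, u_n + h·k3); u_{n+1} = u_n + (h/6)·(k1 + 2k2 + 2k3 + k4).
s=1.000000, u=1.400000:
  k1 = f(1.000000, 1.400000) = 0.840000
  k2 = f(1.200000, 1.568000) = 0.677376
  k3 = f(1.200000, 1.535475) = 0.713266
  k4 = f(1.400000, 1.685307) = 0.530355
  u ← 1.400000 + (0.4/6)·(k1 + 2k2 + 2k3 + k4) = 1.676776
s=1.400000, u=1.676776:
  k1 = f(1.400000, 1.676776) = 0.541974
  k2 = f(1.600000, 1.785171) = 0.383507
  k3 = f(1.600000, 1.753477) = 0.432272
  k4 = f(1.800000, 1.849685) = 0.278036
  u ← 1.676776 + (0.4/6)·(k1 + 2k2 + 2k3 + k4) = 1.840214
u(1.8) ≈ 1.8402

1.8402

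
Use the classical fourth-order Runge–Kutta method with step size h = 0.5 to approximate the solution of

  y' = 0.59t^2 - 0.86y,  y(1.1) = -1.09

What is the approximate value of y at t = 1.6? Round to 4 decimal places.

-0.2554

RK4: k1 = f(t_n, y_n); k2 = f(t_n + h/2, y_n + (h/2)·k1); k3 = f(t_n + h/2, y_n + (h/2)·k2); k4 = f(t_n + h, y_n + h·k3); y_{n+1} = y_n + (h/6)·(k1 + 2k2 + 2k3 + k4).
t=1.100000, y=-1.090000:
  k1 = f(1.100000, -1.090000) = 1.651300
  k2 = f(1.350000, -0.677175) = 1.657646
  k3 = f(1.350000, -0.675589) = 1.656281
  k4 = f(1.600000, -0.261859) = 1.735599
  y ← -1.090000 + (0.5/6)·(k1 + 2k2 + 2k3 + k4) = -0.255437
y(1.6) ≈ -0.2554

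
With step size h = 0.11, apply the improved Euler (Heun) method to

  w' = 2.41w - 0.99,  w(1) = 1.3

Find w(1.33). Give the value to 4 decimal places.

2.3655

Heun: k1 = f(s_n, w_n); k2 = f(s_n + h, w_n + h·k1); w_{n+1} = w_n + (h/2)·(k1 + k2).
s=1.000000, w=1.300000:
  k1 = f(1.000000, 1.300000) = 2.143000
  k2 = f(1.110000, 1.535730) = 2.711109
  w ← 1.300000 + (0.11/2)·(2.143000 + 2.711109) = 1.566976
s=1.110000, w=1.566976:
  k1 = f(1.110000, 1.566976) = 2.786412
  k2 = f(1.220000, 1.873481) = 3.525090
  w ← 1.566976 + (0.11/2)·(2.786412 + 3.525090) = 1.914109
s=1.220000, w=1.914109:
  k1 = f(1.220000, 1.914109) = 3.623002
  k2 = f(1.330000, 2.312639) = 4.583460
  w ← 1.914109 + (0.11/2)·(3.623002 + 4.583460) = 2.365464
w(1.33) ≈ 2.3655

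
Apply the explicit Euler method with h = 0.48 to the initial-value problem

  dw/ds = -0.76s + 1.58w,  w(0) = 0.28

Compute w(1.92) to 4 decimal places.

Euler: w_{n+1} = w_n + h·f(s_n, w_n).
s=0.000000, w=0.280000: f=0.442400 → w ← 0.280000 + 0.48·0.442400 = 0.492352
s=0.480000, w=0.492352: f=0.413116 → w ← 0.492352 + 0.48·0.413116 = 0.690648
s=0.960000, w=0.690648: f=0.361623 → w ← 0.690648 + 0.48·0.361623 = 0.864227
s=1.440000, w=0.864227: f=0.271079 → w ← 0.864227 + 0.48·0.271079 = 0.994345
w(1.92) ≈ 0.9943

0.9943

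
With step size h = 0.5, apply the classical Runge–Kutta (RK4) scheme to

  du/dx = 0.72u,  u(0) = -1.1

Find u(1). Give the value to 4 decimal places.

RK4: k1 = f(x_n, u_n); k2 = f(x_n + h/2, u_n + (h/2)·k1); k3 = f(x_n + h/2, u_n + (h/2)·k2); k4 = f(x_n + h, u_n + h·k3); u_{n+1} = u_n + (h/6)·(k1 + 2k2 + 2k3 + k4).
x=0.000000, u=-1.100000:
  k1 = f(0.000000, -1.100000) = -0.792000
  k2 = f(0.250000, -1.298000) = -0.934560
  k3 = f(0.250000, -1.333640) = -0.960221
  k4 = f(0.500000, -1.580110) = -1.137679
  u ← -1.100000 + (0.5/6)·(k1 + 2k2 + 2k3 + k4) = -1.576603
x=0.500000, u=-1.576603:
  k1 = f(0.500000, -1.576603) = -1.135154
  k2 = f(0.750000, -1.860392) = -1.339482
  k3 = f(0.750000, -1.911474) = -1.376261
  k4 = f(1.000000, -2.264734) = -1.630609
  u ← -1.576603 + (0.5/6)·(k1 + 2k2 + 2k3 + k4) = -2.259708
u(1) ≈ -2.2597

-2.2597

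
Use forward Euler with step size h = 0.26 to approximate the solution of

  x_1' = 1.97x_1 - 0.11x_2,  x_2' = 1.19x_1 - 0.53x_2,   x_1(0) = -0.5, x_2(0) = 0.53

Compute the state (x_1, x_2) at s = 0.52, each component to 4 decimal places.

-1.1749, 0.0220

Euler on (x_1,x_2): x_1_{n+1} = x_1_n + h·x_1', x_2_{n+1} = x_2_n + h·x_2'.
0.000000: (-0.500000, 0.530000); f=(-1.043300, -0.875900) → (-0.771258, 0.302266)
0.260000: (-0.771258, 0.302266); f=(-1.552628, -1.077998) → (-1.174941, 0.021987)
(x_1(0.52), x_2(0.52)) ≈ (-1.1749, 0.0220)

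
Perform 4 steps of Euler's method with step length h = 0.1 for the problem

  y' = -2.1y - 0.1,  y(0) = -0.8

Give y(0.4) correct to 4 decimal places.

Euler: y_{n+1} = y_n + h·f(x_n, y_n).
x=0.000000, y=-0.800000: f=1.580000 → y ← -0.800000 + 0.1·1.580000 = -0.642000
x=0.100000, y=-0.642000: f=1.248200 → y ← -0.642000 + 0.1·1.248200 = -0.517180
x=0.200000, y=-0.517180: f=0.986078 → y ← -0.517180 + 0.1·0.986078 = -0.418572
x=0.300000, y=-0.418572: f=0.779002 → y ← -0.418572 + 0.1·0.779002 = -0.340672
y(0.4) ≈ -0.3407

-0.3407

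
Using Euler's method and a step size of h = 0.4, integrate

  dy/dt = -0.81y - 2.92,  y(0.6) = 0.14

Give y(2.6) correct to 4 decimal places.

Euler: y_{n+1} = y_n + h·f(t_n, y_n).
t=0.600000, y=0.140000: f=-3.033400 → y ← 0.140000 + 0.4·(-3.033400) = -1.073360
t=1.000000, y=-1.073360: f=-2.050578 → y ← -1.073360 + 0.4·(-2.050578) = -1.893591
t=1.400000, y=-1.893591: f=-1.386191 → y ← -1.893591 + 0.4·(-1.386191) = -2.448068
t=1.800000, y=-2.448068: f=-0.937065 → y ← -2.448068 + 0.4·(-0.937065) = -2.822894
t=2.200000, y=-2.822894: f=-0.633456 → y ← -2.822894 + 0.4·(-0.633456) = -3.076276
y(2.6) ≈ -3.0763

-3.0763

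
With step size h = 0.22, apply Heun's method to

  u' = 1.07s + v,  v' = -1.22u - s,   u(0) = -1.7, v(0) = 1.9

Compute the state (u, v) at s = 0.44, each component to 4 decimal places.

Heun on (u,v): k1 = f(s_n, state_n); k2 = f(s_n + h, state_n + h·k1); state_{n+1} = state_n + (h/2)·(k1 + k2).
0.000000: (-1.700000, 1.900000)
  k1 = (1.900000, 2.074000)
  predictor → (-1.282000, 2.356280)
  k2 = (2.591680, 1.344040)
  → (-1.205915, 2.275984)
0.220000: (-1.205915, 2.275984)
  k1 = (2.511384, 1.251217)
  predictor → (-0.653411, 2.551252)
  k2 = (3.022052, 0.357161)
  → (-0.597237, 2.452906)
(u(0.44), v(0.44)) ≈ (-0.5972, 2.4529)

-0.5972, 2.4529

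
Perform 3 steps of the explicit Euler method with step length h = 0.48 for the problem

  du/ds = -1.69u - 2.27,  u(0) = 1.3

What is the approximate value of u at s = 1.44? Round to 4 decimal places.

-1.3254

Euler: u_{n+1} = u_n + h·f(s_n, u_n).
s=0.000000, u=1.300000: f=-4.467000 → u ← 1.300000 + 0.48·(-4.467000) = -0.844160
s=0.480000, u=-0.844160: f=-0.843370 → u ← -0.844160 + 0.48·(-0.843370) = -1.248977
s=0.960000, u=-1.248977: f=-0.159228 → u ← -1.248977 + 0.48·(-0.159228) = -1.325407
u(1.44) ≈ -1.3254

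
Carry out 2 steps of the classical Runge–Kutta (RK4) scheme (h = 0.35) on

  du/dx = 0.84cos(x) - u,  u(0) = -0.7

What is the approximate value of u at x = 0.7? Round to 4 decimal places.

0.0355

RK4: k1 = f(x_n, u_n); k2 = f(x_n + h/2, u_n + (h/2)·k1); k3 = f(x_n + h/2, u_n + (h/2)·k2); k4 = f(x_n + h, u_n + h·k3); u_{n+1} = u_n + (h/6)·(k1 + 2k2 + 2k3 + k4).
x=0.000000, u=-0.700000:
  k1 = f(0.000000, -0.700000) = 1.540000
  k2 = f(0.175000, -0.430500) = 1.257670
  k3 = f(0.175000, -0.479908) = 1.307078
  k4 = f(0.350000, -0.242523) = 1.031596
  u ← -0.700000 + (0.35/6)·(k1 + 2k2 + 2k3 + k4) = -0.250770
x=0.350000, u=-0.250770:
  k1 = f(0.350000, -0.250770) = 1.039843
  k2 = f(0.525000, -0.068797) = 0.795669
  k3 = f(0.525000, -0.111527) = 0.838400
  k4 = f(0.700000, 0.042670) = 0.599797
  u ← -0.250770 + (0.35/6)·(k1 + 2k2 + 2k3 + k4) = 0.035517
u(0.7) ≈ 0.0355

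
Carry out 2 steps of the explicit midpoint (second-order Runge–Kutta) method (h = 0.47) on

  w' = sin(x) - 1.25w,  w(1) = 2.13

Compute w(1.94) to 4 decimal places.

1.2492

Midpoint: k1 = f(x_n, w_n); k2 = f(x_n + h/2, w_n + (h/2)·k1); w_{n+1} = w_n + h·k2.
x=1.000000, w=2.130000:
  k1 = f(1.000000, 2.130000) = -1.821029
  k2 = f(1.235000, 1.702058) = -1.183425
  w ← 2.130000 + 0.47·(-1.183425) = 1.573790
x=1.470000, w=1.573790:
  k1 = f(1.470000, 1.573790) = -0.972314
  k2 = f(1.705000, 1.345297) = -0.690613
  w ← 1.573790 + 0.47·(-0.690613) = 1.249202
w(1.94) ≈ 1.2492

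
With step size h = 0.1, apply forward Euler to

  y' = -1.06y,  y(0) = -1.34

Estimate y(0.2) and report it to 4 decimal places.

Euler: y_{n+1} = y_n + h·f(t_n, y_n).
t=0.000000, y=-1.340000: f=1.420400 → y ← -1.340000 + 0.1·1.420400 = -1.197960
t=0.100000, y=-1.197960: f=1.269838 → y ← -1.197960 + 0.1·1.269838 = -1.070976
y(0.2) ≈ -1.0710

-1.0710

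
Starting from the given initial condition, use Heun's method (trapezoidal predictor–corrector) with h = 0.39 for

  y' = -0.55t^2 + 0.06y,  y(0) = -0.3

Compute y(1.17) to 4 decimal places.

-0.6364

Heun: k1 = f(t_n, y_n); k2 = f(t_n + h, y_n + h·k1); y_{n+1} = y_n + (h/2)·(k1 + k2).
t=0.000000, y=-0.300000:
  k1 = f(0.000000, -0.300000) = -0.018000
  k2 = f(0.390000, -0.307020) = -0.102076
  y ← -0.300000 + (0.39/2)·(-0.018000 + (-0.102076)) = -0.323415
t=0.390000, y=-0.323415:
  k1 = f(0.390000, -0.323415) = -0.103060
  k2 = f(0.780000, -0.363608) = -0.356436
  y ← -0.323415 + (0.39/2)·(-0.103060 + (-0.356436)) = -0.413017
t=0.780000, y=-0.413017:
  k1 = f(0.780000, -0.413017) = -0.359401
  k2 = f(1.170000, -0.553183) = -0.786086
  y ← -0.413017 + (0.39/2)·(-0.359401 + (-0.786086)) = -0.636387
y(1.17) ≈ -0.6364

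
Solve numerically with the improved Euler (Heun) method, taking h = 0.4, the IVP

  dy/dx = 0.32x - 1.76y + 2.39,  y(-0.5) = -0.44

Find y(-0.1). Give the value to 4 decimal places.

0.3643

Heun: k1 = f(x_n, y_n); k2 = f(x_n + h, y_n + h·k1); y_{n+1} = y_n + (h/2)·(k1 + k2).
x=-0.500000, y=-0.440000:
  k1 = f(-0.500000, -0.440000) = 3.004400
  k2 = f(-0.100000, 0.761760) = 1.017302
  y ← -0.440000 + (0.4/2)·(3.004400 + 1.017302) = 0.364340
y(-0.1) ≈ 0.3643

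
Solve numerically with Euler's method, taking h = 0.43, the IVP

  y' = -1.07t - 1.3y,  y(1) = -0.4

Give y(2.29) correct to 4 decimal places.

Euler: y_{n+1} = y_n + h·f(t_n, y_n).
t=1.000000, y=-0.400000: f=-0.550000 → y ← -0.400000 + 0.43·(-0.550000) = -0.636500
t=1.430000, y=-0.636500: f=-0.702650 → y ← -0.636500 + 0.43·(-0.702650) = -0.938640
t=1.860000, y=-0.938640: f=-0.769969 → y ← -0.938640 + 0.43·(-0.769969) = -1.269726
y(2.29) ≈ -1.2697

-1.2697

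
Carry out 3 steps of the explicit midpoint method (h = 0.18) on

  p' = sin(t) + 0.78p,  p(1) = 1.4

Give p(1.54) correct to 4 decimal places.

2.7581

Midpoint: k1 = f(t_n, p_n); k2 = f(t_n + h/2, p_n + (h/2)·k1); p_{n+1} = p_n + h·k2.
t=1.000000, p=1.400000:
  k1 = f(1.000000, 1.400000) = 1.933471
  k2 = f(1.090000, 1.574012) = 2.114357
  p ← 1.400000 + 0.18·2.114357 = 1.780584
t=1.180000, p=1.780584:
  k1 = f(1.180000, 1.780584) = 2.313462
  k2 = f(1.270000, 1.988796) = 2.506362
  p ← 1.780584 + 0.18·2.506362 = 2.231729
t=1.360000, p=2.231729:
  k1 = f(1.360000, 2.231729) = 2.718613
  k2 = f(1.450000, 2.476404) = 2.924308
  p ← 2.231729 + 0.18·2.924308 = 2.758105
p(1.54) ≈ 2.7581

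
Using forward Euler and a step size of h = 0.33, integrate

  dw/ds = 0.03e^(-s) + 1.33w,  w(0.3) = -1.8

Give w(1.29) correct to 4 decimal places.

Euler: w_{n+1} = w_n + h·f(s_n, w_n).
s=0.300000, w=-1.800000: f=-2.371775 → w ← -1.800000 + 0.33·(-2.371775) = -2.582686
s=0.630000, w=-2.582686: f=-3.418994 → w ← -2.582686 + 0.33·(-3.418994) = -3.710954
s=0.960000, w=-3.710954: f=-4.924082 → w ← -3.710954 + 0.33·(-4.924082) = -5.335901
w(1.29) ≈ -5.3359

-5.3359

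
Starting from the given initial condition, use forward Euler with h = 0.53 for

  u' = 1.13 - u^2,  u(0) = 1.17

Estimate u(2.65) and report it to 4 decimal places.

Euler: u_{n+1} = u_n + h·f(t_n, u_n).
t=0.000000, u=1.170000: f=-0.238900 → u ← 1.170000 + 0.53·(-0.238900) = 1.043383
t=0.530000, u=1.043383: f=0.041352 → u ← 1.043383 + 0.53·0.041352 = 1.065300
t=1.060000, u=1.065300: f=-0.004863 → u ← 1.065300 + 0.53·(-0.004863) = 1.062722
t=1.590000, u=1.062722: f=0.000622 → u ← 1.062722 + 0.53·0.000622 = 1.063052
t=2.120000, u=1.063052: f=-0.000079 → u ← 1.063052 + 0.53·(-0.000079) = 1.063010
u(2.65) ≈ 1.0630

1.0630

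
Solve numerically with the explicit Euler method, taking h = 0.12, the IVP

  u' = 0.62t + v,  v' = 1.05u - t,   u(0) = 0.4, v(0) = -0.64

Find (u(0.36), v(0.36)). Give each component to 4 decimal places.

0.2116, -0.5591

Euler on (u,v): u_{n+1} = u_n + h·u', v_{n+1} = v_n + h·v'.
0.000000: (0.400000, -0.640000); f=(-0.640000, 0.420000) → (0.323200, -0.589600)
0.120000: (0.323200, -0.589600); f=(-0.515200, 0.219360) → (0.261376, -0.563277)
0.240000: (0.261376, -0.563277); f=(-0.414477, 0.034445) → (0.211639, -0.559143)
(u(0.36), v(0.36)) ≈ (0.2116, -0.5591)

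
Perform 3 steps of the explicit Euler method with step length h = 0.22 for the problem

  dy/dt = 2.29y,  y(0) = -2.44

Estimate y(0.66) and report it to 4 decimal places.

Euler: y_{n+1} = y_n + h·f(t_n, y_n).
t=0.000000, y=-2.440000: f=-5.587600 → y ← -2.440000 + 0.22·(-5.587600) = -3.669272
t=0.220000, y=-3.669272: f=-8.402633 → y ← -3.669272 + 0.22·(-8.402633) = -5.517851
t=0.440000, y=-5.517851: f=-12.635879 → y ← -5.517851 + 0.22·(-12.635879) = -8.297745
y(0.66) ≈ -8.2977

-8.2977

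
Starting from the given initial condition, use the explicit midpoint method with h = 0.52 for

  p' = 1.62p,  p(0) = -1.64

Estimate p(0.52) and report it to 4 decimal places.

-3.6034

Midpoint: k1 = f(s_n, p_n); k2 = f(s_n + h/2, p_n + (h/2)·k1); p_{n+1} = p_n + h·k2.
s=0.000000, p=-1.640000:
  k1 = f(0.000000, -1.640000) = -2.656800
  k2 = f(0.260000, -2.330768) = -3.775844
  p ← -1.640000 + 0.52·(-3.775844) = -3.603439
p(0.52) ≈ -3.6034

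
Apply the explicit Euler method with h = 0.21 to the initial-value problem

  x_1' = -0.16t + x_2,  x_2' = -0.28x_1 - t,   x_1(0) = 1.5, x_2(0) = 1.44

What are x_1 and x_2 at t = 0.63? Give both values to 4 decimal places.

Euler on (x_1,x_2): x_1_{n+1} = x_1_n + h·x_1', x_2_{n+1} = x_2_n + h·x_2'.
0.000000: (1.500000, 1.440000); f=(1.440000, -0.420000) → (1.802400, 1.351800)
0.210000: (1.802400, 1.351800); f=(1.318200, -0.714672) → (2.079222, 1.201719)
0.420000: (2.079222, 1.201719); f=(1.134519, -1.002182) → (2.317471, 0.991261)
(x_1(0.63), x_2(0.63)) ≈ (2.3175, 0.9913)

2.3175, 0.9913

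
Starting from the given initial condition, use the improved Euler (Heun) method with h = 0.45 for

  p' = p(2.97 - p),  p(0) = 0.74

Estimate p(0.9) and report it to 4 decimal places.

Heun: k1 = f(x_n, p_n); k2 = f(x_n + h, p_n + h·k1); p_{n+1} = p_n + (h/2)·(k1 + k2).
x=0.000000, p=0.740000:
  k1 = f(0.000000, 0.740000) = 1.650200
  k2 = f(0.450000, 1.482590) = 2.205219
  p ← 0.740000 + (0.45/2)·(1.650200 + 2.205219) = 1.607469
x=0.450000, p=1.607469:
  k1 = f(0.450000, 1.607469) = 2.190226
  k2 = f(0.900000, 2.593071) = 0.977403
  p ← 1.607469 + (0.45/2)·(2.190226 + 0.977403) = 2.320186
p(0.9) ≈ 2.3202

2.3202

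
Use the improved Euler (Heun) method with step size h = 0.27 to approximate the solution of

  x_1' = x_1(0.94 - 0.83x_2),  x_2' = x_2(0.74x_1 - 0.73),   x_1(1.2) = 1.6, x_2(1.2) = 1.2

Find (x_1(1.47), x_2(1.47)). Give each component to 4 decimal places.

Heun on (x_1,x_2): k1 = f(s_n, state_n); k2 = f(s_n + h, state_n + h·k1); state_{n+1} = state_n + (h/2)·(k1 + k2).
1.200000: (1.600000, 1.200000)
  k1 = (-0.089600, 0.544800)
  predictor → (1.575808, 1.347096)
  k2 = (-0.280635, 0.587466)
  → (1.550018, 1.352856)
(x_1(1.47), x_2(1.47)) ≈ (1.5500, 1.3529)

1.5500, 1.3529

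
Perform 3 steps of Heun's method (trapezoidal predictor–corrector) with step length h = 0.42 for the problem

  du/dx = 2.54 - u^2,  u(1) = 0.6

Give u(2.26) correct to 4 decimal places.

Heun: k1 = f(x_n, u_n); k2 = f(x_n + h, u_n + h·k1); u_{n+1} = u_n + (h/2)·(k1 + k2).
x=1.000000, u=0.600000:
  k1 = f(1.000000, 0.600000) = 2.180000
  k2 = f(1.420000, 1.515600) = 0.242957
  u ← 0.600000 + (0.42/2)·(2.180000 + 0.242957) = 1.108821
x=1.420000, u=1.108821:
  k1 = f(1.420000, 1.108821) = 1.310516
  k2 = f(1.840000, 1.659238) = -0.213070
  u ← 1.108821 + (0.42/2)·(1.310516 + (-0.213070)) = 1.339285
x=1.840000, u=1.339285:
  k1 = f(1.840000, 1.339285) = 0.746317
  k2 = f(2.260000, 1.652738) = -0.191542
  u ← 1.339285 + (0.42/2)·(0.746317 + (-0.191542)) = 1.455787
u(2.26) ≈ 1.4558

1.4558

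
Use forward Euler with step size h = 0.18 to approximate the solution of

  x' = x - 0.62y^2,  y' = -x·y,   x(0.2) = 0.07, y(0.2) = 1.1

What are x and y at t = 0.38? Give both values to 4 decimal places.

Euler on (x,y): x_{n+1} = x_n + h·x', y_{n+1} = y_n + h·y'.
0.200000: (0.070000, 1.100000); f=(-0.680200, -0.077000) → (-0.052436, 1.086140)
(x(0.38), y(0.38)) ≈ (-0.0524, 1.0861)

-0.0524, 1.0861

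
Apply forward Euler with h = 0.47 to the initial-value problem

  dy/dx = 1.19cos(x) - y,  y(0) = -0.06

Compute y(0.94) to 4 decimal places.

Euler: y_{n+1} = y_n + h·f(x_n, y_n).
x=0.000000, y=-0.060000: f=1.250000 → y ← -0.060000 + 0.47·1.250000 = 0.527500
x=0.470000, y=0.527500: f=0.533466 → y ← 0.527500 + 0.47·0.533466 = 0.778229
y(0.94) ≈ 0.7782

0.7782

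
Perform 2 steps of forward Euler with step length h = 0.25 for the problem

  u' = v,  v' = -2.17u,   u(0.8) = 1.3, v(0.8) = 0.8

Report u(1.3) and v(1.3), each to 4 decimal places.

Euler on (u,v): u_{n+1} = u_n + h·u', v_{n+1} = v_n + h·v'.
0.800000: (1.300000, 0.800000); f=(0.800000, -2.821000) → (1.500000, 0.094750)
1.050000: (1.500000, 0.094750); f=(0.094750, -3.255000) → (1.523688, -0.719000)
(u(1.3), v(1.3)) ≈ (1.5237, -0.7190)

1.5237, -0.7190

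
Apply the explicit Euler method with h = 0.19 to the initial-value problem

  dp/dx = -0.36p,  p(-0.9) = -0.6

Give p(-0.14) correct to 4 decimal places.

Euler: p_{n+1} = p_n + h·f(x_n, p_n).
x=-0.900000, p=-0.600000: f=0.216000 → p ← -0.600000 + 0.19·0.216000 = -0.558960
x=-0.710000, p=-0.558960: f=0.201226 → p ← -0.558960 + 0.19·0.201226 = -0.520727
x=-0.520000, p=-0.520727: f=0.187462 → p ← -0.520727 + 0.19·0.187462 = -0.485109
x=-0.330000, p=-0.485109: f=0.174639 → p ← -0.485109 + 0.19·0.174639 = -0.451928
p(-0.14) ≈ -0.4519

-0.4519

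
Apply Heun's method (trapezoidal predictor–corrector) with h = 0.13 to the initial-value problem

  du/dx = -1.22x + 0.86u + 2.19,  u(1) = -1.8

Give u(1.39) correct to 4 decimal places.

-2.1698

Heun: k1 = f(x_n, u_n); k2 = f(x_n + h, u_n + h·k1); u_{n+1} = u_n + (h/2)·(k1 + k2).
x=1.000000, u=-1.800000:
  k1 = f(1.000000, -1.800000) = -0.578000
  k2 = f(1.130000, -1.875140) = -0.801220
  u ← -1.800000 + (0.13/2)·(-0.578000 + (-0.801220)) = -1.889649
x=1.130000, u=-1.889649:
  k1 = f(1.130000, -1.889649) = -0.813698
  k2 = f(1.260000, -1.995430) = -1.063270
  u ← -1.889649 + (0.13/2)·(-0.813698 + (-1.063270)) = -2.011652
x=1.260000, u=-2.011652:
  k1 = f(1.260000, -2.011652) = -1.077221
  k2 = f(1.390000, -2.151691) = -1.356254
  u ← -2.011652 + (0.13/2)·(-1.077221 + (-1.356254)) = -2.169828
u(1.39) ≈ -2.1698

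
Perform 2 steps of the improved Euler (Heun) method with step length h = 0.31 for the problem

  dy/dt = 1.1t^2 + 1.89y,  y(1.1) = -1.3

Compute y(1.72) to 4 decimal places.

Heun: k1 = f(t_n, y_n); k2 = f(t_n + h, y_n + h·k1); y_{n+1} = y_n + (h/2)·(k1 + k2).
t=1.100000, y=-1.300000:
  k1 = f(1.100000, -1.300000) = -1.126000
  k2 = f(1.410000, -1.649060) = -0.929813
  y ← -1.300000 + (0.31/2)·(-1.126000 + (-0.929813)) = -1.618651
t=1.410000, y=-1.618651:
  k1 = f(1.410000, -1.618651) = -0.872341
  k2 = f(1.720000, -1.889077) = -0.316115
  y ← -1.618651 + (0.31/2)·(-0.872341 + (-0.316115)) = -1.802862
y(1.72) ≈ -1.8029

-1.8029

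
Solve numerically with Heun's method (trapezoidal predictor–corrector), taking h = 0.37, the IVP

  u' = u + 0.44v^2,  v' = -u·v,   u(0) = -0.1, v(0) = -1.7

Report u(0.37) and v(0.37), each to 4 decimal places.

0.4314, -1.6227

Heun on (u,v): k1 = f(s_n, state_n); k2 = f(s_n + h, state_n + h·k1); state_{n+1} = state_n + (h/2)·(k1 + k2).
0.000000: (-0.100000, -1.700000)
  k1 = (1.171600, -0.170000)
  predictor → (0.333492, -1.762900)
  k2 = (1.700931, 0.587913)
  → (0.431418, -1.622686)
(u(0.37), v(0.37)) ≈ (0.4314, -1.6227)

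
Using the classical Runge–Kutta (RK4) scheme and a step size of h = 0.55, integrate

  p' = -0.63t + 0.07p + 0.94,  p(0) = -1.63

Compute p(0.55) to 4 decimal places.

RK4: k1 = f(t_n, p_n); k2 = f(t_n + h/2, p_n + (h/2)·k1); k3 = f(t_n + h/2, p_n + (h/2)·k2); k4 = f(t_n + h, p_n + h·k3); p_{n+1} = p_n + (h/6)·(k1 + 2k2 + 2k3 + k4).
t=0.000000, p=-1.630000:
  k1 = f(0.000000, -1.630000) = 0.825900
  k2 = f(0.275000, -1.402877) = 0.668549
  k3 = f(0.275000, -1.446149) = 0.665520
  k4 = f(0.550000, -1.263964) = 0.505023
  p ← -1.630000 + (0.55/6)·(k1 + 2k2 + 2k3 + k4) = -1.263420
p(0.55) ≈ -1.2634

-1.2634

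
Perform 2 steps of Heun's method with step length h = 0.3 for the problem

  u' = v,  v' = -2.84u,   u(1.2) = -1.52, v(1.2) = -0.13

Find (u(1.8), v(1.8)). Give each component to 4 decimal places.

Heun on (u,v): k1 = f(t_n, state_n); k2 = f(t_n + h, state_n + h·k1); state_{n+1} = state_n + (h/2)·(k1 + k2).
1.200000: (-1.520000, -0.130000)
  k1 = (-0.130000, 4.316800)
  predictor → (-1.559000, 1.165040)
  k2 = (1.165040, 4.427560)
  → (-1.364744, 1.181654)
1.500000: (-1.364744, 1.181654)
  k1 = (1.181654, 3.875873)
  predictor → (-1.010248, 2.344416)
  k2 = (2.344416, 2.869104)
  → (-0.835834, 2.193401)
(u(1.8), v(1.8)) ≈ (-0.8358, 2.1934)

-0.8358, 2.1934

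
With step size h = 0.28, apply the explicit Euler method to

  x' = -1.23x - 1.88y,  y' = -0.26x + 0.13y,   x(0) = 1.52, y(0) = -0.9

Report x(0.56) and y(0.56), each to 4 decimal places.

1.5132, -1.1884

Euler on (x,y): x_{n+1} = x_n + h·x', y_{n+1} = y_n + h·y'.
0.000000: (1.520000, -0.900000); f=(-0.177600, -0.512200) → (1.470272, -1.043416)
0.280000: (1.470272, -1.043416); f=(0.153188, -0.517915) → (1.513165, -1.188432)
(x(0.56), y(0.56)) ≈ (1.5132, -1.1884)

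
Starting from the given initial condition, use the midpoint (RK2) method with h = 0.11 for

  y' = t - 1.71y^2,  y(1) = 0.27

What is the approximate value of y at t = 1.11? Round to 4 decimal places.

Midpoint: k1 = f(t_n, y_n); k2 = f(t_n + h/2, y_n + (h/2)·k1); y_{n+1} = y_n + h·k2.
t=1.000000, y=0.270000:
  k1 = f(1.000000, 0.270000) = 0.875341
  k2 = f(1.055000, 0.318144) = 0.881922
  y ← 0.270000 + 0.11·0.881922 = 0.367011
y(1.11) ≈ 0.3670

0.3670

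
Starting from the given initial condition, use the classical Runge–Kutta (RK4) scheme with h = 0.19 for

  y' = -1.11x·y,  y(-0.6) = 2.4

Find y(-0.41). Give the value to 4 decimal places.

RK4: k1 = f(x_n, y_n); k2 = f(x_n + h/2, y_n + (h/2)·k1); k3 = f(x_n + h/2, y_n + (h/2)·k2); k4 = f(x_n + h, y_n + h·k3); y_{n+1} = y_n + (h/6)·(k1 + 2k2 + 2k3 + k4).
x=-0.600000, y=2.400000:
  k1 = f(-0.600000, 2.400000) = 1.598400
  k2 = f(-0.505000, 2.551848) = 1.430438
  k3 = f(-0.505000, 2.535892) = 1.421494
  k4 = f(-0.410000, 2.670084) = 1.215155
  y ← 2.400000 + (0.19/6)·(k1 + 2k2 + 2k3 + k4) = 2.669718
y(-0.41) ≈ 2.6697

2.6697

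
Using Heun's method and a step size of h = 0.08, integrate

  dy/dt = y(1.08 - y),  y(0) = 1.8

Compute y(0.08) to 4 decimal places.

1.7063

Heun: k1 = f(t_n, y_n); k2 = f(t_n + h, y_n + h·k1); y_{n+1} = y_n + (h/2)·(k1 + k2).
t=0.000000, y=1.800000:
  k1 = f(0.000000, 1.800000) = -1.296000
  k2 = f(0.080000, 1.696320) = -1.045476
  y ← 1.800000 + (0.08/2)·(-1.296000 + (-1.045476)) = 1.706341
y(0.08) ≈ 1.7063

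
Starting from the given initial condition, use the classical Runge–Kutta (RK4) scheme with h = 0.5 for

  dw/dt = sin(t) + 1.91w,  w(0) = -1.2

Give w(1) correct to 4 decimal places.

-7.0746

RK4: k1 = f(t_n, w_n); k2 = f(t_n + h/2, w_n + (h/2)·k1); k3 = f(t_n + h/2, w_n + (h/2)·k2); k4 = f(t_n + h, w_n + h·k3); w_{n+1} = w_n + (h/6)·(k1 + 2k2 + 2k3 + k4).
t=0.000000, w=-1.200000:
  k1 = f(0.000000, -1.200000) = -2.292000
  k2 = f(0.250000, -1.773000) = -3.139026
  k3 = f(0.250000, -1.984757) = -3.543481
  k4 = f(0.500000, -2.971740) = -5.196599
  w ← -1.200000 + (0.5/6)·(k1 + 2k2 + 2k3 + k4) = -2.937801
t=0.500000, w=-2.937801:
  k1 = f(0.500000, -2.937801) = -5.131775
  k2 = f(0.750000, -4.220745) = -7.379984
  k3 = f(0.750000, -4.782797) = -8.453503
  k4 = f(1.000000, -7.164553) = -12.842825
  w ← -2.937801 + (0.5/6)·(k1 + 2k2 + 2k3 + k4) = -7.074599
w(1) ≈ -7.0746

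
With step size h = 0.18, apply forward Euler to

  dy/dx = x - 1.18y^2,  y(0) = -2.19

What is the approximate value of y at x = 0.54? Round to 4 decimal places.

Euler: y_{n+1} = y_n + h·f(x_n, y_n).
x=0.000000, y=-2.190000: f=-5.659398 → y ← -2.190000 + 0.18·(-5.659398) = -3.208692
x=0.180000, y=-3.208692: f=-11.968928 → y ← -3.208692 + 0.18·(-11.968928) = -5.363099
x=0.360000, y=-5.363099: f=-33.580137 → y ← -5.363099 + 0.18·(-33.580137) = -11.407523
y(0.54) ≈ -11.4075

-11.4075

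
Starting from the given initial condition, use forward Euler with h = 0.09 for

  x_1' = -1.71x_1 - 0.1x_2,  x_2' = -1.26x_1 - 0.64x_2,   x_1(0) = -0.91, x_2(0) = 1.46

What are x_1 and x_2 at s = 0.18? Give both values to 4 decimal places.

Euler on (x_1,x_2): x_1_{n+1} = x_1_n + h·x_1', x_2_{n+1} = x_2_n + h·x_2'.
0.000000: (-0.910000, 1.460000); f=(1.410100, 0.212200) → (-0.783091, 1.479098)
0.090000: (-0.783091, 1.479098); f=(1.191176, 0.040072) → (-0.675885, 1.482704)
(x_1(0.18), x_2(0.18)) ≈ (-0.6759, 1.4827)

-0.6759, 1.4827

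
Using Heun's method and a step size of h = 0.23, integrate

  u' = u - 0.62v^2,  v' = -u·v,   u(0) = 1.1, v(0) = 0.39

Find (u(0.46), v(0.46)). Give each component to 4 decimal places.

1.7015, 0.2108

Heun on (u,v): k1 = f(t_n, state_n); k2 = f(t_n + h, state_n + h·k1); state_{n+1} = state_n + (h/2)·(k1 + k2).
0.000000: (1.100000, 0.390000)
  k1 = (1.005698, -0.429000)
  predictor → (1.331311, 0.291330)
  k2 = (1.278689, -0.387851)
  → (1.362705, 0.296062)
0.230000: (1.362705, 0.296062)
  k1 = (1.308360, -0.403445)
  predictor → (1.663627, 0.203270)
  k2 = (1.638010, -0.338165)
  → (1.701537, 0.210777)
(u(0.46), v(0.46)) ≈ (1.7015, 0.2108)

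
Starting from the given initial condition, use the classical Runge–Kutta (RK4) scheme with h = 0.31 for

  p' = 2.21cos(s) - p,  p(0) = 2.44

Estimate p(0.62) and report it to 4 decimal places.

2.2595

RK4: k1 = f(s_n, p_n); k2 = f(s_n + h/2, p_n + (h/2)·k1); k3 = f(s_n + h/2, p_n + (h/2)·k2); k4 = f(s_n + h, p_n + h·k3); p_{n+1} = p_n + (h/6)·(k1 + 2k2 + 2k3 + k4).
s=0.000000, p=2.440000:
  k1 = f(0.000000, 2.440000) = -0.230000
  k2 = f(0.155000, 2.404350) = -0.220845
  k3 = f(0.155000, 2.405769) = -0.222264
  k4 = f(0.310000, 2.371098) = -0.266441
  p ← 2.440000 + (0.31/6)·(k1 + 2k2 + 2k3 + k4) = 2.368563
s=0.310000, p=2.368563:
  k1 = f(0.310000, 2.368563) = -0.263906
  k2 = f(0.465000, 2.327657) = -0.352312
  k3 = f(0.465000, 2.313954) = -0.338609
  k4 = f(0.620000, 2.263594) = -0.464923
  p ← 2.368563 + (0.31/6)·(k1 + 2k2 + 2k3 + k4) = 2.259511
p(0.62) ≈ 2.2595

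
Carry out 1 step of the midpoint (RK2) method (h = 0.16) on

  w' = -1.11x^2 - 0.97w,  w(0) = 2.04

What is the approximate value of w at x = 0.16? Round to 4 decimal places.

1.7468

Midpoint: k1 = f(x_n, w_n); k2 = f(x_n + h/2, w_n + (h/2)·k1); w_{n+1} = w_n + h·k2.
x=0.000000, w=2.040000:
  k1 = f(0.000000, 2.040000) = -1.978800
  k2 = f(0.080000, 1.881696) = -1.832349
  w ← 2.040000 + 0.16·(-1.832349) = 1.746824
w(0.16) ≈ 1.7468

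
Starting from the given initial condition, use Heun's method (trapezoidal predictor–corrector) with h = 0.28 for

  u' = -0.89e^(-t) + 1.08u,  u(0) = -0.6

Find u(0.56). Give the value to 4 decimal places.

-1.6300

Heun: k1 = f(t_n, u_n); k2 = f(t_n + h, u_n + h·k1); u_{n+1} = u_n + (h/2)·(k1 + k2).
t=0.000000, u=-0.600000:
  k1 = f(0.000000, -0.600000) = -1.538000
  k2 = f(0.280000, -1.030640) = -1.785739
  u ← -0.600000 + (0.28/2)·(-1.538000 + (-1.785739)) = -1.065323
t=0.280000, u=-1.065323:
  k1 = f(0.280000, -1.065323) = -1.823197
  k2 = f(0.560000, -1.575819) = -2.210260
  u ← -1.065323 + (0.28/2)·(-1.823197 + (-2.210260)) = -1.630007
u(0.56) ≈ -1.6300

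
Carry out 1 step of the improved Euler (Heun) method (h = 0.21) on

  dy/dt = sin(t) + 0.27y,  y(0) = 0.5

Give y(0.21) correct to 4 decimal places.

0.5510

Heun: k1 = f(t_n, y_n); k2 = f(t_n + h, y_n + h·k1); y_{n+1} = y_n + (h/2)·(k1 + k2).
t=0.000000, y=0.500000:
  k1 = f(0.000000, 0.500000) = 0.135000
  k2 = f(0.210000, 0.528350) = 0.351114
  y ← 0.500000 + (0.21/2)·(0.135000 + 0.351114) = 0.551042
y(0.21) ≈ 0.5510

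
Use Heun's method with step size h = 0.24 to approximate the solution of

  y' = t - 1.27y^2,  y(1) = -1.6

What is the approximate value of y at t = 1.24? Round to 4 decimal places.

Heun: k1 = f(t_n, y_n); k2 = f(t_n + h, y_n + h·k1); y_{n+1} = y_n + (h/2)·(k1 + k2).
t=1.000000, y=-1.600000:
  k1 = f(1.000000, -1.600000) = -2.251200
  k2 = f(1.240000, -2.140288) = -4.577658
  y ← -1.600000 + (0.24/2)·(-2.251200 + (-4.577658)) = -2.419463
y(1.24) ≈ -2.4195

-2.4195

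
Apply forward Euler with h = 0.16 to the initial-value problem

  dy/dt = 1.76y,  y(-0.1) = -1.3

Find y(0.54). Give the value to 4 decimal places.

-3.5071

Euler: y_{n+1} = y_n + h·f(t_n, y_n).
t=-0.100000, y=-1.300000: f=-2.288000 → y ← -1.300000 + 0.16·(-2.288000) = -1.666080
t=0.060000, y=-1.666080: f=-2.932301 → y ← -1.666080 + 0.16·(-2.932301) = -2.135248
t=0.220000, y=-2.135248: f=-3.758037 → y ← -2.135248 + 0.16·(-3.758037) = -2.736534
t=0.380000, y=-2.736534: f=-4.816300 → y ← -2.736534 + 0.16·(-4.816300) = -3.507142
y(0.54) ≈ -3.5071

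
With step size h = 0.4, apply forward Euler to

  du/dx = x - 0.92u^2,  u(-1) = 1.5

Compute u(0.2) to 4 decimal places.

-0.0752

Euler: u_{n+1} = u_n + h·f(x_n, u_n).
x=-1.000000, u=1.500000: f=-3.070000 → u ← 1.500000 + 0.4·(-3.070000) = 0.272000
x=-0.600000, u=0.272000: f=-0.668065 → u ← 0.272000 + 0.4·(-0.668065) = 0.004774
x=-0.200000, u=0.004774: f=-0.200021 → u ← 0.004774 + 0.4·(-0.200021) = -0.075234
u(0.2) ≈ -0.0752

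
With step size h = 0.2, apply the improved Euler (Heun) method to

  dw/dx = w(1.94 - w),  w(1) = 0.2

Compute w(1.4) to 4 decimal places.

0.3847

Heun: k1 = f(x_n, w_n); k2 = f(x_n + h, w_n + h·k1); w_{n+1} = w_n + (h/2)·(k1 + k2).
x=1.000000, w=0.200000:
  k1 = f(1.000000, 0.200000) = 0.348000
  k2 = f(1.200000, 0.269600) = 0.450340
  w ← 0.200000 + (0.2/2)·(0.348000 + 0.450340) = 0.279834
x=1.200000, w=0.279834:
  k1 = f(1.200000, 0.279834) = 0.464571
  k2 = f(1.400000, 0.372748) = 0.584190
  w ← 0.279834 + (0.2/2)·(0.464571 + 0.584190) = 0.384710
w(1.4) ≈ 0.3847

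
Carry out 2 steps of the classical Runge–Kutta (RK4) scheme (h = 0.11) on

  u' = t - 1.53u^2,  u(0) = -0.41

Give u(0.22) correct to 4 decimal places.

RK4: k1 = f(t_n, u_n); k2 = f(t_n + h/2, u_n + (h/2)·k1); k3 = f(t_n + h/2, u_n + (h/2)·k2); k4 = f(t_n + h, u_n + h·k3); u_{n+1} = u_n + (h/6)·(k1 + 2k2 + 2k3 + k4).
t=0.000000, u=-0.410000:
  k1 = f(0.000000, -0.410000) = -0.257193
  k2 = f(0.055000, -0.424146) = -0.220246
  k3 = f(0.055000, -0.422114) = -0.217615
  k4 = f(0.110000, -0.433938) = -0.178102
  u ← -0.410000 + (0.11/6)·(k1 + 2k2 + 2k3 + k4) = -0.434035
t=0.110000, u=-0.434035:
  k1 = f(0.110000, -0.434035) = -0.178232
  k2 = f(0.165000, -0.443838) = -0.136398
  k3 = f(0.165000, -0.441537) = -0.133281
  k4 = f(0.220000, -0.448696) = -0.088032
  u ← -0.434035 + (0.11/6)·(k1 + 2k2 + 2k3 + k4) = -0.448805
u(0.22) ≈ -0.4488

-0.4488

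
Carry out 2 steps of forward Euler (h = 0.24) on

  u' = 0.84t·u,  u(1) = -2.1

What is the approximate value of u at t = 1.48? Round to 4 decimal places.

Euler: u_{n+1} = u_n + h·f(t_n, u_n).
t=1.000000, u=-2.100000: f=-1.764000 → u ← -2.100000 + 0.24·(-1.764000) = -2.523360
t=1.240000, u=-2.523360: f=-2.628332 → u ← -2.523360 + 0.24·(-2.628332) = -3.154160
u(1.48) ≈ -3.1542

-3.1542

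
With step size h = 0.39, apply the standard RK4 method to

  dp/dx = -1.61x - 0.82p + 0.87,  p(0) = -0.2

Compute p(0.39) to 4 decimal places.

0.0347

RK4: k1 = f(x_n, p_n); k2 = f(x_n + h/2, p_n + (h/2)·k1); k3 = f(x_n + h/2, p_n + (h/2)·k2); k4 = f(x_n + h, p_n + h·k3); p_{n+1} = p_n + (h/6)·(k1 + 2k2 + 2k3 + k4).
x=0.000000, p=-0.200000:
  k1 = f(0.000000, -0.200000) = 1.034000
  k2 = f(0.195000, 0.001630) = 0.554713
  k3 = f(0.195000, -0.091831) = 0.631351
  k4 = f(0.390000, 0.046227) = 0.204194
  p ← -0.200000 + (0.39/6)·(k1 + 2k2 + 2k3 + k4) = 0.034671
p(0.39) ≈ 0.0347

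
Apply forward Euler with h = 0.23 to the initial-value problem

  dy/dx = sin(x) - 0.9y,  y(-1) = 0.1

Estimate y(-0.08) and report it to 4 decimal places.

-0.3216

Euler: y_{n+1} = y_n + h·f(x_n, y_n).
x=-1.000000, y=0.100000: f=-0.931471 → y ← 0.100000 + 0.23·(-0.931471) = -0.114238
x=-0.770000, y=-0.114238: f=-0.593321 → y ← -0.114238 + 0.23·(-0.593321) = -0.250702
x=-0.540000, y=-0.250702: f=-0.288504 → y ← -0.250702 + 0.23·(-0.288504) = -0.317058
x=-0.310000, y=-0.317058: f=-0.019706 → y ← -0.317058 + 0.23·(-0.019706) = -0.321591
y(-0.08) ≈ -0.3216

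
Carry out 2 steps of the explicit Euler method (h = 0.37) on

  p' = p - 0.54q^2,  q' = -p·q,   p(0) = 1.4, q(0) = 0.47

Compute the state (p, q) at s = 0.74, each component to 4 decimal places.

Euler on (p,q): p_{n+1} = p_n + h·p', q_{n+1} = q_n + h·q'.
0.000000: (1.400000, 0.470000); f=(1.280714, -0.658000) → (1.873864, 0.226540)
0.370000: (1.873864, 0.226540); f=(1.846151, -0.424505) → (2.556940, 0.069473)
(p(0.74), q(0.74)) ≈ (2.5569, 0.0695)

2.5569, 0.0695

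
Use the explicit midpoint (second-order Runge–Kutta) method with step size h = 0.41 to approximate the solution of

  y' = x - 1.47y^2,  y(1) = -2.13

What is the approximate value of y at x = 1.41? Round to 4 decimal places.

-8.1683

Midpoint: k1 = f(x_n, y_n); k2 = f(x_n + h/2, y_n + (h/2)·k1); y_{n+1} = y_n + h·k2.
x=1.000000, y=-2.130000:
  k1 = f(1.000000, -2.130000) = -5.669243
  k2 = f(1.205000, -3.292195) = -14.727664
  y ← -2.130000 + 0.41·(-14.727664) = -8.168342
y(1.41) ≈ -8.1683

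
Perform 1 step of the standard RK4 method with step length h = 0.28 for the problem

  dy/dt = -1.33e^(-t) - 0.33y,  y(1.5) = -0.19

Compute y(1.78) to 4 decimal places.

RK4: k1 = f(t_n, y_n); k2 = f(t_n + h/2, y_n + (h/2)·k1); k3 = f(t_n + h/2, y_n + (h/2)·k2); k4 = f(t_n + h, y_n + h·k3); y_{n+1} = y_n + (h/6)·(k1 + 2k2 + 2k3 + k4).
t=1.500000, y=-0.190000:
  k1 = f(1.500000, -0.190000) = -0.234063
  k2 = f(1.640000, -0.222769) = -0.184480
  k3 = f(1.640000, -0.215827) = -0.186770
  k4 = f(1.780000, -0.242296) = -0.144331
  y ← -0.190000 + (0.28/6)·(k1 + 2k2 + 2k3 + k4) = -0.242308
y(1.78) ≈ -0.2423

-0.2423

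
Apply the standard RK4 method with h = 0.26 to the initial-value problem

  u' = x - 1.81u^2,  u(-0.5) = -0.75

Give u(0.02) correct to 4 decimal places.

RK4: k1 = f(x_n, u_n); k2 = f(x_n + h/2, u_n + (h/2)·k1); k3 = f(x_n + h/2, u_n + (h/2)·k2); k4 = f(x_n + h, u_n + h·k3); u_{n+1} = u_n + (h/6)·(k1 + 2k2 + 2k3 + k4).
x=-0.500000, u=-0.750000:
  k1 = f(-0.500000, -0.750000) = -1.518125
  k2 = f(-0.370000, -0.947356) = -1.994446
  k3 = f(-0.370000, -1.009278) = -2.213742
  k4 = f(-0.240000, -1.325573) = -3.420430
  u ← -0.750000 + (0.26/6)·(k1 + 2k2 + 2k3 + k4) = -1.328714
x=-0.240000, u=-1.328714:
  k1 = f(-0.240000, -1.328714) = -3.435519
  k2 = f(-0.110000, -1.775331) = -5.814759
  k3 = f(-0.110000, -2.084632) = -7.975702
  k4 = f(0.020000, -3.402396) = -20.933103
  u ← -1.328714 + (0.26/6)·(k1 + 2k2 + 2k3 + k4) = -3.579861
u(0.02) ≈ -3.5799

-3.5799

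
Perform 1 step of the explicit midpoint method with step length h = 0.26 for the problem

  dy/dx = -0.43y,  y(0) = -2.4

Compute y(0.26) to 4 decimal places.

-2.1467

Midpoint: k1 = f(x_n, y_n); k2 = f(x_n + h/2, y_n + (h/2)·k1); y_{n+1} = y_n + h·k2.
x=0.000000, y=-2.400000:
  k1 = f(0.000000, -2.400000) = 1.032000
  k2 = f(0.130000, -2.265840) = 0.974311
  y ← -2.400000 + 0.26·0.974311 = -2.146679
y(0.26) ≈ -2.1467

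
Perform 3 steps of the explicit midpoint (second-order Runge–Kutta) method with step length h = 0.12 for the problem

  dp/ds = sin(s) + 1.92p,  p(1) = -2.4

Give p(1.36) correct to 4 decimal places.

-4.2985

Midpoint: k1 = f(s_n, p_n); k2 = f(s_n + h/2, p_n + (h/2)·k1); p_{n+1} = p_n + h·k2.
s=1.000000, p=-2.400000:
  k1 = f(1.000000, -2.400000) = -3.766529
  k2 = f(1.060000, -2.625992) = -4.169549
  p ← -2.400000 + 0.12·(-4.169549) = -2.900346
s=1.120000, p=-2.900346:
  k1 = f(1.120000, -2.900346) = -4.668564
  k2 = f(1.180000, -3.180460) = -5.181877
  p ← -2.900346 + 0.12·(-5.181877) = -3.522171
s=1.240000, p=-3.522171:
  k1 = f(1.240000, -3.522171) = -5.816784
  k2 = f(1.300000, -3.871178) = -6.469104
  p ← -3.522171 + 0.12·(-6.469104) = -4.298463
p(1.36) ≈ -4.2985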